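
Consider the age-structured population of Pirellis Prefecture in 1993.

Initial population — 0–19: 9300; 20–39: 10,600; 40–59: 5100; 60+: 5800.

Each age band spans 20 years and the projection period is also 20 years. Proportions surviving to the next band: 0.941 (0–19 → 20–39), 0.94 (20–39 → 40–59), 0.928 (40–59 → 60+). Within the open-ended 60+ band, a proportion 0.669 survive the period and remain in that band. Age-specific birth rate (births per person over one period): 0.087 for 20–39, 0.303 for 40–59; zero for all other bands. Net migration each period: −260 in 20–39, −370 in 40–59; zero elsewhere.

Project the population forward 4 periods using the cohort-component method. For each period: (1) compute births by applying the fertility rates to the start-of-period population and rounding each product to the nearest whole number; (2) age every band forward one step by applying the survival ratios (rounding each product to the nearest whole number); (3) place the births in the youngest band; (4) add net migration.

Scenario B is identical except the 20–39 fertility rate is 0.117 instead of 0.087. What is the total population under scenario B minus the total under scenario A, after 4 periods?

Call the bands 1 to 4, youngest first.
— Period 1 —
Births: 10600 * 0.087 = 922 ; 5100 * 0.303 = 1545 → 2467
Band 2: 9300 * 0.941 = 8751
Band 3: 10600 * 0.94 = 9964
Band 4: 5100 * 0.928 + 5800 * 0.669 = 4733 + 3880 = 8613
Net migration: Band 2 − 260 → 8491; Band 3 − 370 → 9594
Population now: 0–19=2467, 20–39=8491, 40–59=9594, 60+=8613
— Period 2 —
Births: 8491 * 0.087 = 739 ; 9594 * 0.303 = 2907 → 3646
Band 2: 2467 * 0.941 = 2321
Band 3: 8491 * 0.94 = 7982
Band 4: 9594 * 0.928 + 8613 * 0.669 = 8903 + 5762 = 14665
Net migration: Band 2 − 260 → 2061; Band 3 − 370 → 7612
Population now: 0–19=3646, 20–39=2061, 40–59=7612, 60+=14665
— Period 3 —
Births: 2061 * 0.087 = 179 ; 7612 * 0.303 = 2306 → 2485
Band 2: 3646 * 0.941 = 3431
Band 3: 2061 * 0.94 = 1937
Band 4: 7612 * 0.928 + 14665 * 0.669 = 7064 + 9811 = 16875
Net migration: Band 2 − 260 → 3171; Band 3 − 370 → 1567
Population now: 0–19=2485, 20–39=3171, 40–59=1567, 60+=16875
— Period 4 —
Births: 3171 * 0.087 = 276 ; 1567 * 0.303 = 475 → 751
Band 2: 2485 * 0.941 = 2338
Band 3: 3171 * 0.94 = 2981
Band 4: 1567 * 0.928 + 16875 * 0.669 = 1454 + 11289 = 12743
Net migration: Band 2 − 260 → 2078; Band 3 − 370 → 2611
Population now: 0–19=751, 20–39=2078, 40–59=2611, 60+=12743
Scenario A total after 4 periods: 18183
Scenario B projection —
— Period 1 —
Births: 10600 * 0.117 = 1240 ; 5100 * 0.303 = 1545 → 2785
Band 2: 9300 * 0.941 = 8751
Band 3: 10600 * 0.94 = 9964
Band 4: 5100 * 0.928 + 5800 * 0.669 = 4733 + 3880 = 8613
Net migration: Band 2 − 260 → 8491; Band 3 − 370 → 9594
Population now: 0–19=2785, 20–39=8491, 40–59=9594, 60+=8613
— Period 2 —
Births: 8491 * 0.117 = 993 ; 9594 * 0.303 = 2907 → 3900
Band 2: 2785 * 0.941 = 2621
Band 3: 8491 * 0.94 = 7982
Band 4: 9594 * 0.928 + 8613 * 0.669 = 8903 + 5762 = 14665
Net migration: Band 2 − 260 → 2361; Band 3 − 370 → 7612
Population now: 0–19=3900, 20–39=2361, 40–59=7612, 60+=14665
— Period 3 —
Births: 2361 * 0.117 = 276 ; 7612 * 0.303 = 2306 → 2582
Band 2: 3900 * 0.941 = 3670
Band 3: 2361 * 0.94 = 2219
Band 4: 7612 * 0.928 + 14665 * 0.669 = 7064 + 9811 = 16875
Net migration: Band 2 − 260 → 3410; Band 3 − 370 → 1849
Population now: 0–19=2582, 20–39=3410, 40–59=1849, 60+=16875
— Period 4 —
Births: 3410 * 0.117 = 399 ; 1849 * 0.303 = 560 → 959
Band 2: 2582 * 0.941 = 2430
Band 3: 3410 * 0.94 = 3205
Band 4: 1849 * 0.928 + 16875 * 0.669 = 1716 + 11289 = 13005
Net migration: Band 2 − 260 → 2170; Band 3 − 370 → 2835
Population now: 0–19=959, 20–39=2170, 40–59=2835, 60+=13005
Scenario B total after 4 periods: 18969
Difference B − A = 18969 − 18183 = 786

786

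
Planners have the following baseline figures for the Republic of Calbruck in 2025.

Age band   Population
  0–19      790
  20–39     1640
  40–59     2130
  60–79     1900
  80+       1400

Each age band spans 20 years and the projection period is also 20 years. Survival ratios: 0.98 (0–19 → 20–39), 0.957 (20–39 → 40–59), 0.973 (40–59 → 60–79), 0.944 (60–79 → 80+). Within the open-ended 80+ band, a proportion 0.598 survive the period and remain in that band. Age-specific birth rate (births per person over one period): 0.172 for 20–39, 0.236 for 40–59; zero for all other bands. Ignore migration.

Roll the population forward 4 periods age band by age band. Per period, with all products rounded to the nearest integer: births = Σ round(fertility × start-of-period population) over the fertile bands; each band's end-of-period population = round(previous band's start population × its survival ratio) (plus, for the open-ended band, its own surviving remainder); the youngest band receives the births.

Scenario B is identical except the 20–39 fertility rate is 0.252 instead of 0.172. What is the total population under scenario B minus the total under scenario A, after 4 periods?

354

— Period 1 —
Births: 1640 × 0.172 = 282  |  2130 × 0.236 = 503 → total 785
20–39: 790 × 0.98 = 774
40–59: 1640 × 0.957 = 1569
60–79: 2130 × 0.973 = 2072
80+: 1900 × 0.944 + 1400 × 0.598 = 1794 + 837 = 2631
Population now: 0–19=785, 20–39=774, 40–59=1569, 60–79=2072, 80+=2631
— Period 2 —
Births: 774 × 0.172 = 133  |  1569 × 0.236 = 370 → total 503
20–39: 785 × 0.98 = 769
40–59: 774 × 0.957 = 741
60–79: 1569 × 0.973 = 1527
80+: 2072 × 0.944 + 2631 × 0.598 = 1956 + 1573 = 3529
Population now: 0–19=503, 20–39=769, 40–59=741, 60–79=1527, 80+=3529
— Period 3 —
Births: 769 × 0.172 = 132  |  741 × 0.236 = 175 → total 307
20–39: 503 × 0.98 = 493
40–59: 769 × 0.957 = 736
60–79: 741 × 0.973 = 721
80+: 1527 × 0.944 + 3529 × 0.598 = 1441 + 2110 = 3551
Population now: 0–19=307, 20–39=493, 40–59=736, 60–79=721, 80+=3551
— Period 4 —
Births: 493 × 0.172 = 85  |  736 × 0.236 = 174 → total 259
20–39: 307 × 0.98 = 301
40–59: 493 × 0.957 = 472
60–79: 736 × 0.973 = 716
80+: 721 × 0.944 + 3551 × 0.598 = 681 + 2123 = 2804
Population now: 0–19=259, 20–39=301, 40–59=472, 60–79=716, 80+=2804
Scenario A total after 4 periods: 4552
Scenario B projection —
— Period 1 —
Births: 1640 × 0.252 = 413  |  2130 × 0.236 = 503 → total 916
20–39: 790 × 0.98 = 774
40–59: 1640 × 0.957 = 1569
60–79: 2130 × 0.973 = 2072
80+: 1900 × 0.944 + 1400 × 0.598 = 1794 + 837 = 2631
Population now: 0–19=916, 20–39=774, 40–59=1569, 60–79=2072, 80+=2631
— Period 2 —
Births: 774 × 0.252 = 195  |  1569 × 0.236 = 370 → total 565
20–39: 916 × 0.98 = 898
40–59: 774 × 0.957 = 741
60–79: 1569 × 0.973 = 1527
80+: 2072 × 0.944 + 2631 × 0.598 = 1956 + 1573 = 3529
Population now: 0–19=565, 20–39=898, 40–59=741, 60–79=1527, 80+=3529
— Period 3 —
Births: 898 × 0.252 = 226  |  741 × 0.236 = 175 → total 401
20–39: 565 × 0.98 = 554
40–59: 898 × 0.957 = 859
60–79: 741 × 0.973 = 721
80+: 1527 × 0.944 + 3529 × 0.598 = 1441 + 2110 = 3551
Population now: 0–19=401, 20–39=554, 40–59=859, 60–79=721, 80+=3551
— Period 4 —
Births: 554 × 0.252 = 140  |  859 × 0.236 = 203 → total 343
20–39: 401 × 0.98 = 393
40–59: 554 × 0.957 = 530
60–79: 859 × 0.973 = 836
80+: 721 × 0.944 + 3551 × 0.598 = 681 + 2123 = 2804
Population now: 0–19=343, 20–39=393, 40–59=530, 60–79=836, 80+=2804
Scenario B total after 4 periods: 4906
Difference B − A = 4906 − 4552 = 354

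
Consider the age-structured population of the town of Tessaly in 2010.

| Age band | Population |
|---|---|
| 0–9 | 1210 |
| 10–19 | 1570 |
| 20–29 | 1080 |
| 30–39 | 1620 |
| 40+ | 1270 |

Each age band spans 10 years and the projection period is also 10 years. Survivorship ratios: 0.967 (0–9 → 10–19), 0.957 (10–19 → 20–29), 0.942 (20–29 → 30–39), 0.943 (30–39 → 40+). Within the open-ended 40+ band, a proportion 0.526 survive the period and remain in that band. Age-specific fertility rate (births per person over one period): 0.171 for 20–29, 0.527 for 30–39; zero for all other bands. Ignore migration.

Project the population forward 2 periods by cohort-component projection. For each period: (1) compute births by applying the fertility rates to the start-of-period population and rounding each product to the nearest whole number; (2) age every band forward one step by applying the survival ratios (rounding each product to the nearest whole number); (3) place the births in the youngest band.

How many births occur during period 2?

793

(Groups numbered youngest = 1 to oldest = 5.)
Period 1.
Births: 1080 × 0.171 = 185  |  1620 × 0.527 = 854 — total 1039
Group 2: 1210 × 0.967 = 1170
Group 3: 1570 × 0.957 = 1502
Group 4: 1080 × 0.942 = 1017
Group 5: 1620 × 0.943 + 1270 × 0.526 = 1528 + 668 = 2196
Giving 1039 / 1170 / 1502 / 1017 / 2196.
Period 2.
Births: 1502 × 0.171 = 257  |  1017 × 0.527 = 536 — total 793
Group 2: 1039 × 0.967 = 1005
Group 3: 1170 × 0.957 = 1120
Group 4: 1502 × 0.942 = 1415
Group 5: 1017 × 0.943 + 2196 × 0.526 = 959 + 1155 = 2114
Giving 793 / 1005 / 1120 / 1415 / 2114.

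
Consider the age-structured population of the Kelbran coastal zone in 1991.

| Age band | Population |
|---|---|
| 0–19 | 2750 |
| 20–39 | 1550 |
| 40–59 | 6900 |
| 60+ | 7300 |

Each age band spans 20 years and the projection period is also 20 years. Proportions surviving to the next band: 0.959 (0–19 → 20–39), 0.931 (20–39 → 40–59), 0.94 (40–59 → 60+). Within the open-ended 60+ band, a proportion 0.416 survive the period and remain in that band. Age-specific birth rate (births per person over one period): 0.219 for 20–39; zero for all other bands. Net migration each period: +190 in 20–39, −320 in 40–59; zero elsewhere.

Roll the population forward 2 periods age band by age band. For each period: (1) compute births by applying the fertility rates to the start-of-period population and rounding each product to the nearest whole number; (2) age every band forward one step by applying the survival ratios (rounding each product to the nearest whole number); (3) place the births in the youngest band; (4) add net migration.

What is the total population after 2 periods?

Numbering the groups 1..4 from youngest to oldest:
Period 1:
Births: 1550 × 0.219 = 339
Group 2: 2750 × 0.959 = 2637
Group 3: 1550 × 0.931 = 1443
Group 4: 6900 × 0.94 + 7300 × 0.416 = 6486 + 3037 = 9523
Net migration: Group 2 + 190 → 2827; Group 3 − 320 → 1123
End of period: [339, 2827, 1123, 9523]
Period 2:
Births: 2827 × 0.219 = 619
Group 2: 339 × 0.959 = 325
Group 3: 2827 × 0.931 = 2632
Group 4: 1123 × 0.94 + 9523 × 0.416 = 1056 + 3962 = 5018
Net migration: Group 2 + 190 → 515; Group 3 − 320 → 2312
End of period: [619, 515, 2312, 5018]
Total after period 2: 619 + 515 + 2312 + 5018 = 8464

8464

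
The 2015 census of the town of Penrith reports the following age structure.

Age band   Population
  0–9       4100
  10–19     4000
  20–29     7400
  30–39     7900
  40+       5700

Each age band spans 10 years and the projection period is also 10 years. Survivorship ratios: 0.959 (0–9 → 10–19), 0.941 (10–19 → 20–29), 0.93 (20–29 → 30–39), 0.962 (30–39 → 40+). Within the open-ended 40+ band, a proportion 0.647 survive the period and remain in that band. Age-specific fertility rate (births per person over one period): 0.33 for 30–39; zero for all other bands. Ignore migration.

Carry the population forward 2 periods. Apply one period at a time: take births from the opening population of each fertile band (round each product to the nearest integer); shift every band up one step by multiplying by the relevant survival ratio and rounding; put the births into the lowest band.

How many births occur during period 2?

[period 1]
Births: 7900 × 0.33 = 2607
10–19: 4100 × 0.959 = 3932
20–29: 4000 × 0.941 = 3764
30–39: 7400 × 0.93 = 6882
40+: 7900 × 0.962 + 5700 × 0.647 = 7600 + 3688 = 11288
→ [2607, 3932, 3764, 6882, 11288]
[period 2]
Births: 6882 × 0.33 = 2271
10–19: 2607 × 0.959 = 2500
20–29: 3932 × 0.941 = 3700
30–39: 3764 × 0.93 = 3501
40+: 6882 × 0.962 + 11288 × 0.647 = 6620 + 7303 = 13923
→ [2271, 2500, 3700, 3501, 13923]

2271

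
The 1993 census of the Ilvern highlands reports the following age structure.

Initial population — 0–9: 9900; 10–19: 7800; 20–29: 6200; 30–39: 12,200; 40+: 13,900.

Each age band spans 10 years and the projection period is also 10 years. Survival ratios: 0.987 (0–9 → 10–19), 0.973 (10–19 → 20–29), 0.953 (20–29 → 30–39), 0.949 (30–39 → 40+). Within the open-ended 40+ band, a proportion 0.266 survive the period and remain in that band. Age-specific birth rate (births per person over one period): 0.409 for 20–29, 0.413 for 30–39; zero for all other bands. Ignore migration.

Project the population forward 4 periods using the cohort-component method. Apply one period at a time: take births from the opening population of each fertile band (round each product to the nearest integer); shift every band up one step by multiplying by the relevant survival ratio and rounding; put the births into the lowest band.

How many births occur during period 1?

Call the bands 1 to 5, youngest first.
Period 1:
Births: 6200 * 0.409 = 2536  |  12200 * 0.413 = 5039 — total 7575
Band 2: 9900 * 0.987 = 9771
Band 3: 7800 * 0.973 = 7589
Band 4: 6200 * 0.953 = 5909
Band 5: 12200 * 0.949 + 13900 * 0.266 = 11578 + 3697 = 15275
→ [7575, 9771, 7589, 5909, 15275]

7575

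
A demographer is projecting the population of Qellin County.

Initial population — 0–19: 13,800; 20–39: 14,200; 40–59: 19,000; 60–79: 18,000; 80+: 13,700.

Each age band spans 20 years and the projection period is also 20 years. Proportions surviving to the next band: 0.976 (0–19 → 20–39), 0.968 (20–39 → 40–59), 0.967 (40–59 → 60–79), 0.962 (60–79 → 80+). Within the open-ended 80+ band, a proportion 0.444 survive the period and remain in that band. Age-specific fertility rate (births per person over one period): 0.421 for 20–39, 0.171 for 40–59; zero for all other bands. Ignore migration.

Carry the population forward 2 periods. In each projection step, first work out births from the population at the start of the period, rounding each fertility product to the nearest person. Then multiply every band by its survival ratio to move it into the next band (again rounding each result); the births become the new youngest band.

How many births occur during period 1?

9227

[period 1]
Births: 14200 * 0.421 = 5978, 19000 * 0.171 = 3249 ⇒ total 9227
20–39: 13800 * 0.976 = 13469
40–59: 14200 * 0.968 = 13746
60–79: 19000 * 0.967 = 18373
80+: 18000 * 0.962 + 13700 * 0.444 = 17316 + 6083 = 23399
Population now: 0–19=9227, 20–39=13469, 40–59=13746, 60–79=18373, 80+=23399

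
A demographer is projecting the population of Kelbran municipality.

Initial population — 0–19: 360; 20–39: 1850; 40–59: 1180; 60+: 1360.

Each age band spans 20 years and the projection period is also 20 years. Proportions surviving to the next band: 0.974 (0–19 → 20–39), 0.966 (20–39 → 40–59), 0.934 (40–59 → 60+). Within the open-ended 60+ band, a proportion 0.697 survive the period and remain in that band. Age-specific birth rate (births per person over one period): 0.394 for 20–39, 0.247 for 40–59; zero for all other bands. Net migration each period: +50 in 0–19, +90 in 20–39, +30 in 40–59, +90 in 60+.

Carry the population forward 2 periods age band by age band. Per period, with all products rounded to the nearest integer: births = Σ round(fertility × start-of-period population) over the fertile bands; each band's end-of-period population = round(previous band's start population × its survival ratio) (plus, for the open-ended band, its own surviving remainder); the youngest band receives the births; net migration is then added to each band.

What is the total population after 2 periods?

5540

(Groups numbered youngest = 1 to oldest = 4.)
Period 1.
Births: 1850 × 0.394 = 729 ; 1180 × 0.247 = 291 — total 1020
Group 2: 360 × 0.974 = 351
Group 3: 1850 × 0.966 = 1787
Group 4: 1180 × 0.934 + 1360 × 0.697 = 1102 + 948 = 2050
Net migration: Group 1 + 50 → 1070; Group 2 + 90 → 441; Group 3 + 30 → 1817; Group 4 + 90 → 2140
Population now: 0–19=1070, 20–39=441, 40–59=1817, 60+=2140
Period 2.
Births: 441 × 0.394 = 174 ; 1817 × 0.247 = 449 — total 623
Group 2: 1070 × 0.974 = 1042
Group 3: 441 × 0.966 = 426
Group 4: 1817 × 0.934 + 2140 × 0.697 = 1697 + 1492 = 3189
Net migration: Group 1 + 50 → 673; Group 2 + 90 → 1132; Group 3 + 30 → 456; Group 4 + 90 → 3279
Population now: 0–19=673, 20–39=1132, 40–59=456, 60+=3279
Total after period 2: 673 + 1132 + 456 + 3279 = 5540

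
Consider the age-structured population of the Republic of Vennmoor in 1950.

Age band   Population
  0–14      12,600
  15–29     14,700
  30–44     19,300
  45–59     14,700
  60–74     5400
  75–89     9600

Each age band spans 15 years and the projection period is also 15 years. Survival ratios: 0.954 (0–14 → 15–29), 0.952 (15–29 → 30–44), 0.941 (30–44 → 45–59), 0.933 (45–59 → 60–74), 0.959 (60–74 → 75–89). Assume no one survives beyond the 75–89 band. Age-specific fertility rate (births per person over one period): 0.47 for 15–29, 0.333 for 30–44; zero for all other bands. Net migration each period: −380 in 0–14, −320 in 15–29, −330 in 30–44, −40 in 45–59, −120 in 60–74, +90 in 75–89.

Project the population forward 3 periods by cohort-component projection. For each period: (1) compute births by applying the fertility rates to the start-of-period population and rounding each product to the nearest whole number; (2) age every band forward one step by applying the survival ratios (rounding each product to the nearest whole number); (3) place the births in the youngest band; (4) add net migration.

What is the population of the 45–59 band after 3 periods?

After projecting period 1:
Births: 14700 * 0.47 = 6909, 19300 * 0.333 = 6427 ⇒ total 13336
15–29: 12600 * 0.954 = 12020
30–44: 14700 * 0.952 = 13994
45–59: 19300 * 0.941 = 18161
60–74: 14700 * 0.933 = 13715
75–89: 5400 * 0.959 = 5179
Net migration: 0–14 − 380 → 12956; 15–29 − 320 → 11700; 30–44 − 330 → 13664; 45–59 − 40 → 18121; 60–74 − 120 → 13595; 75–89 + 90 → 5269
Population now: 0–14=12956, 15–29=11700, 30–44=13664, 45–59=18121, 60–74=13595, 75–89=5269
After projecting period 2:
Births: 11700 * 0.47 = 5499, 13664 * 0.333 = 4550 ⇒ total 10049
15–29: 12956 * 0.954 = 12360
30–44: 11700 * 0.952 = 11138
45–59: 13664 * 0.941 = 12858
60–74: 18121 * 0.933 = 16907
75–89: 13595 * 0.959 = 13038
Net migration: 0–14 − 380 → 9669; 15–29 − 320 → 12040; 30–44 − 330 → 10808; 45–59 − 40 → 12818; 60–74 − 120 → 16787; 75–89 + 90 → 13128
Population now: 0–14=9669, 15–29=12040, 30–44=10808, 45–59=12818, 60–74=16787, 75–89=13128
After projecting period 3:
Births: 12040 * 0.47 = 5659, 10808 * 0.333 = 3599 ⇒ total 9258
15–29: 9669 * 0.954 = 9224
30–44: 12040 * 0.952 = 11462
45–59: 10808 * 0.941 = 10170
60–74: 12818 * 0.933 = 11959
75–89: 16787 * 0.959 = 16099
Net migration: 0–14 − 380 → 8878; 15–29 − 320 → 8904; 30–44 − 330 → 11132; 45–59 − 40 → 10130; 60–74 − 120 → 11839; 75–89 + 90 → 16189
Population now: 0–14=8878, 15–29=8904, 30–44=11132, 45–59=10130, 60–74=11839, 75–89=16189

10130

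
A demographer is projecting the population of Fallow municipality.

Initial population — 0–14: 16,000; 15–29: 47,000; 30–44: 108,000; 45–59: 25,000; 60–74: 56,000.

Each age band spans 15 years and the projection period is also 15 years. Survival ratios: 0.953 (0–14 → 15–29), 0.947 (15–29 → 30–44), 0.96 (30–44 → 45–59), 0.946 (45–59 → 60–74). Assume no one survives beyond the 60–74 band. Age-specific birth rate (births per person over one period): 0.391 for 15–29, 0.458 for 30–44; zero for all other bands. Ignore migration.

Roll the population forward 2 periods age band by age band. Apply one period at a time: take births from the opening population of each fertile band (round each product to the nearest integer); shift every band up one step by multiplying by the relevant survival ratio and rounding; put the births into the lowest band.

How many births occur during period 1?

[period 1]
Births: 47000 * 0.391 = 18377 ; 108000 * 0.458 = 49464 ⇒ total 67841
15–29: 16000 * 0.953 = 15248
30–44: 47000 * 0.947 = 44509
45–59: 108000 * 0.96 = 103680
60–74: 25000 * 0.946 = 23650
End of period: [67841, 15248, 44509, 103680, 23650]

67841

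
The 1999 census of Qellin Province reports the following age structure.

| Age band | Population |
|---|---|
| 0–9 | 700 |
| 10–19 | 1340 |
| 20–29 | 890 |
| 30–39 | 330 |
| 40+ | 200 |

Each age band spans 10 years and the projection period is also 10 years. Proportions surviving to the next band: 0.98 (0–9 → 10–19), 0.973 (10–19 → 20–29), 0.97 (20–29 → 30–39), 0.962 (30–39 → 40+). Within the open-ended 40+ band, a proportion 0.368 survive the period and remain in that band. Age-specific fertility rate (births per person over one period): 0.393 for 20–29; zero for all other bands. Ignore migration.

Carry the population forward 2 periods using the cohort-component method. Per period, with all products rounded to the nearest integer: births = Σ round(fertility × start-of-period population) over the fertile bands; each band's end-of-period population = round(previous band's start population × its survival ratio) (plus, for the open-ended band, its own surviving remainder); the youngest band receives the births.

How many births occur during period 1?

Period 1.
Births: 890 * 0.393 = 350
10–19: 700 * 0.98 = 686
20–29: 1340 * 0.973 = 1304
30–39: 890 * 0.97 = 863
40+: 330 * 0.962 + 200 * 0.368 = 317 + 74 = 391
End of period: [350, 686, 1304, 863, 391]

350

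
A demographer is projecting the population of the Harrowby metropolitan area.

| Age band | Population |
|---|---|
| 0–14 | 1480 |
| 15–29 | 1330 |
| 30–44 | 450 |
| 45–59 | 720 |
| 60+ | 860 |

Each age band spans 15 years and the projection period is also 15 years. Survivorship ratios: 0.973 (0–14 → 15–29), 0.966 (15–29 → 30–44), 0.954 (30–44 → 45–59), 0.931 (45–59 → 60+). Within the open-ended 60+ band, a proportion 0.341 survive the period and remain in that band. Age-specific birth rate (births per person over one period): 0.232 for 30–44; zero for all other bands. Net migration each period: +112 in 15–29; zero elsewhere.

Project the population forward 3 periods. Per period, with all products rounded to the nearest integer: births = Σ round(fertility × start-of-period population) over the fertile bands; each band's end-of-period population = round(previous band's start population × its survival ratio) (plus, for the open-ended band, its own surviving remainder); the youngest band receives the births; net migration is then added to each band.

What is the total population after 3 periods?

Let group 1 be 0–14 through group 5 = 60+.
— Period 1 —
Births: 450 × 0.232 = 104
Group 2: 1480 × 0.973 = 1440
Group 3: 1330 × 0.966 = 1285
Group 4: 450 × 0.954 = 429
Group 5: 720 × 0.931 + 860 × 0.341 = 670 + 293 = 963
Net migration: Group 2 + 112 → 1552
Population now: 0–14=104, 15–29=1552, 30–44=1285, 45–59=429, 60+=963
— Period 2 —
Births: 1285 × 0.232 = 298
Group 2: 104 × 0.973 = 101
Group 3: 1552 × 0.966 = 1499
Group 4: 1285 × 0.954 = 1226
Group 5: 429 × 0.931 + 963 × 0.341 = 399 + 328 = 727
Net migration: Group 2 + 112 → 213
Population now: 0–14=298, 15–29=213, 30–44=1499, 45–59=1226, 60+=727
— Period 3 —
Births: 1499 × 0.232 = 348
Group 2: 298 × 0.973 = 290
Group 3: 213 × 0.966 = 206
Group 4: 1499 × 0.954 = 1430
Group 5: 1226 × 0.931 + 727 × 0.341 = 1141 + 248 = 1389
Net migration: Group 2 + 112 → 402
Population now: 0–14=348, 15–29=402, 30–44=206, 45–59=1430, 60+=1389
Total after period 3: 348 + 402 + 206 + 1430 + 1389 = 3775

3775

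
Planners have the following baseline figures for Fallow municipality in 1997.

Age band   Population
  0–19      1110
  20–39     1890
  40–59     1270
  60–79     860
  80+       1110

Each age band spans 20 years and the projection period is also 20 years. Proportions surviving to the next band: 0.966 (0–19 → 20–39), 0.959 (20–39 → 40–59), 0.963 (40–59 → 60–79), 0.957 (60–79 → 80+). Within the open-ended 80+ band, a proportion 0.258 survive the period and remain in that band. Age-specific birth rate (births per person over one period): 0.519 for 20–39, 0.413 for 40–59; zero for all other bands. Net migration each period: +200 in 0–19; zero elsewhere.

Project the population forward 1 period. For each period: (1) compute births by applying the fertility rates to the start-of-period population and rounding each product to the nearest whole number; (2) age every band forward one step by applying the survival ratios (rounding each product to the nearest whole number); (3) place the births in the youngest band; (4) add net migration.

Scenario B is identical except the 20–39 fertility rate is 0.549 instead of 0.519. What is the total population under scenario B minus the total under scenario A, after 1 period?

(Bands numbered youngest = 1 to oldest = 5.)
Period 1.
Births: 1890 × 0.519 = 981, 1270 × 0.413 = 525 ⇒ total 1506
Band 2: 1110 × 0.966 = 1072
Band 3: 1890 × 0.959 = 1813
Band 4: 1270 × 0.963 = 1223
Band 5: 860 × 0.957 + 1110 × 0.258 = 823 + 286 = 1109
Net migration: Band 1 + 200 → 1706
Giving 1706 / 1072 / 1813 / 1223 / 1109.
Scenario A total after 1 period: 6923
Scenario B projection —
Period 1.
Births: 1890 × 0.549 = 1038, 1270 × 0.413 = 525 ⇒ total 1563
Band 2: 1110 × 0.966 = 1072
Band 3: 1890 × 0.959 = 1813
Band 4: 1270 × 0.963 = 1223
Band 5: 860 × 0.957 + 1110 × 0.258 = 823 + 286 = 1109
Net migration: Band 1 + 200 → 1763
Giving 1763 / 1072 / 1813 / 1223 / 1109.
Scenario B total after 1 period: 6980
Difference B − A = 6980 − 6923 = 57

57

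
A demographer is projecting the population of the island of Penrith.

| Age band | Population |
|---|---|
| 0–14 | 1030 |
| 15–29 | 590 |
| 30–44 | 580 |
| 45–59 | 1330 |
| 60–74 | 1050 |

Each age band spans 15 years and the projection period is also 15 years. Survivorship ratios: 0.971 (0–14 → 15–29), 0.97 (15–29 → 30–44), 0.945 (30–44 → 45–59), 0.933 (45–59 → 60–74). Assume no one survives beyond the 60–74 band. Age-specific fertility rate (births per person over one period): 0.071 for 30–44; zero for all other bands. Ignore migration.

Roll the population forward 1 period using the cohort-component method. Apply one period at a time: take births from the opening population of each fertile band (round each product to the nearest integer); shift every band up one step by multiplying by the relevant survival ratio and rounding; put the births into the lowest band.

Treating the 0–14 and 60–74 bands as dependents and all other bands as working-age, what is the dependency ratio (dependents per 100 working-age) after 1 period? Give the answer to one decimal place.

Period 1.
Births: 580 × 0.071 = 41
15–29: 1030 × 0.971 = 1000
30–44: 590 × 0.97 = 572
45–59: 580 × 0.945 = 548
60–74: 1330 × 0.933 = 1241
End of period: [41, 1000, 572, 548, 1241]
Dependents (band 0–14 + band 60–74) = 41 + 1241 = 1282; working-age = 2120; ratio = 1282/2120 × 100 = 60.5

60.5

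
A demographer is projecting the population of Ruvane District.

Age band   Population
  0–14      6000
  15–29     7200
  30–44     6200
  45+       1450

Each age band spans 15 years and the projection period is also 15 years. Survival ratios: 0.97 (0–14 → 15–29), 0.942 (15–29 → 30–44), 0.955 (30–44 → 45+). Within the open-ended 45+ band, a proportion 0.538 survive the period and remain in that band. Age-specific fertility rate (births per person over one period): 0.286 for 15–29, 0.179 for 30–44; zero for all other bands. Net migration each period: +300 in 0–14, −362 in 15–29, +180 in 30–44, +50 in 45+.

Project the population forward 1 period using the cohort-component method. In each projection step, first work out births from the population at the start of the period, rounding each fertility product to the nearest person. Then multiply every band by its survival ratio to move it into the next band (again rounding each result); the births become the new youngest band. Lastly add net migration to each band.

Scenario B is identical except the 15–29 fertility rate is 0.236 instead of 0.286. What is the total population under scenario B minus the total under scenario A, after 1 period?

(Bands numbered youngest = 1 to oldest = 4.)
Period 1.
Births: 7200 × 0.286 = 2059, 6200 × 0.179 = 1110 ⇒ total 3169
Band 2: 6000 × 0.97 = 5820
Band 3: 7200 × 0.942 = 6782
Band 4: 6200 × 0.955 + 1450 × 0.538 = 5921 + 780 = 6701
Net migration: Band 1 + 300 → 3469; Band 2 − 362 → 5458; Band 3 + 180 → 6962; Band 4 + 50 → 6751
→ [3469, 5458, 6962, 6751]
Scenario A total after 1 period: 22640
Scenario B projection —
Period 1.
Births: 7200 × 0.236 = 1699, 6200 × 0.179 = 1110 ⇒ total 2809
Band 2: 6000 × 0.97 = 5820
Band 3: 7200 × 0.942 = 6782
Band 4: 6200 × 0.955 + 1450 × 0.538 = 5921 + 780 = 6701
Net migration: Band 1 + 300 → 3109; Band 2 − 362 → 5458; Band 3 + 180 → 6962; Band 4 + 50 → 6751
→ [3109, 5458, 6962, 6751]
Scenario B total after 1 period: 22280
Difference B − A = 22280 − 22640 = -360

-360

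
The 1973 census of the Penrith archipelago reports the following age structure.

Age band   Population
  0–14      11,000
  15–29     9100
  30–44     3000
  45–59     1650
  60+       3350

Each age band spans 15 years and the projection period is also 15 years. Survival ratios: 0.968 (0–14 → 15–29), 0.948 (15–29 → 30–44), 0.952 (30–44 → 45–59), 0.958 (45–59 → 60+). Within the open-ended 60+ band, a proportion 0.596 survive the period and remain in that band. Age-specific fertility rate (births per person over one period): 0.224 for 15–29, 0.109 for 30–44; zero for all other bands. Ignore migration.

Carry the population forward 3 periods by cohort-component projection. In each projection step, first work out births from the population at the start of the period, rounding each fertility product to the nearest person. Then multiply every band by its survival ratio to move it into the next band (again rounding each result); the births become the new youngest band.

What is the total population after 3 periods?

27380

— Period 1 —
Births: 9100 * 0.224 = 2038 ; 3000 * 0.109 = 327 → total 2365
15–29: 11000 * 0.968 = 10648
30–44: 9100 * 0.948 = 8627
45–59: 3000 * 0.952 = 2856
60+: 1650 * 0.958 + 3350 * 0.596 = 1581 + 1997 = 3578
→ [2365, 10648, 8627, 2856, 3578]
— Period 2 —
Births: 10648 * 0.224 = 2385 ; 8627 * 0.109 = 940 → total 3325
15–29: 2365 * 0.968 = 2289
30–44: 10648 * 0.948 = 10094
45–59: 8627 * 0.952 = 8213
60+: 2856 * 0.958 + 3578 * 0.596 = 2736 + 2132 = 4868
→ [3325, 2289, 10094, 8213, 4868]
— Period 3 —
Births: 2289 * 0.224 = 513 ; 10094 * 0.109 = 1100 → total 1613
15–29: 3325 * 0.968 = 3219
30–44: 2289 * 0.948 = 2170
45–59: 10094 * 0.952 = 9609
60+: 8213 * 0.958 + 4868 * 0.596 = 7868 + 2901 = 10769
→ [1613, 3219, 2170, 9609, 10769]
Total after period 3: 1613 + 3219 + 2170 + 9609 + 10769 = 27380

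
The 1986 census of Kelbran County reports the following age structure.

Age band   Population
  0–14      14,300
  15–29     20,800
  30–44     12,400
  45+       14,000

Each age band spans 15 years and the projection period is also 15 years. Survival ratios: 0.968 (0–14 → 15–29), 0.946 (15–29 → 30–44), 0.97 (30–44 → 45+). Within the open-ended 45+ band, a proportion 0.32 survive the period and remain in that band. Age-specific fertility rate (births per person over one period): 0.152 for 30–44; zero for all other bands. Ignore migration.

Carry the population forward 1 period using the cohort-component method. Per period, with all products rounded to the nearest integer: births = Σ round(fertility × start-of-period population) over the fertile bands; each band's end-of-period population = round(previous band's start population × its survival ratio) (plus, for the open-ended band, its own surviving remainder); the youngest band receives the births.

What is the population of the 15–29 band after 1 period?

13842

(Bands numbered youngest = 1 to oldest = 4.)
[period 1]
Births: 12400 × 0.152 = 1885
Band 2: 14300 × 0.968 = 13842
Band 3: 20800 × 0.946 = 19677
Band 4: 12400 × 0.97 + 14000 × 0.32 = 12028 + 4480 = 16508
Population now: 0–14=1885, 15–29=13842, 30–44=19677, 45+=16508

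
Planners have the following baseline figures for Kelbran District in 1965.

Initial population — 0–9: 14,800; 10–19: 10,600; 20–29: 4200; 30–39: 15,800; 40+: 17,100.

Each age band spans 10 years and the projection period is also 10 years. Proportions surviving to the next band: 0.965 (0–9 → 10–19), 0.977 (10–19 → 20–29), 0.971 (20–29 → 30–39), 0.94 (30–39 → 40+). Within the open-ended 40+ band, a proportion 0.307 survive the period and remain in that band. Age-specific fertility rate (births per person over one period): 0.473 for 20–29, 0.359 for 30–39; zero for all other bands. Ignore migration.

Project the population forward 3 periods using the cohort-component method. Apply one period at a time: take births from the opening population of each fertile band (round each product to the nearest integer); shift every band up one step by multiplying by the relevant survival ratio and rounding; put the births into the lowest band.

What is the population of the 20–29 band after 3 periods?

7221

— Period 1 —
Births: 4200 * 0.473 = 1987 ; 15800 * 0.359 = 5672 — total 7659
10–19: 14800 * 0.965 = 14282
20–29: 10600 * 0.977 = 10356
30–39: 4200 * 0.971 = 4078
40+: 15800 * 0.94 + 17100 * 0.307 = 14852 + 5250 = 20102
Population now: 0–9=7659, 10–19=14282, 20–29=10356, 30–39=4078, 40+=20102
— Period 2 —
Births: 10356 * 0.473 = 4898 ; 4078 * 0.359 = 1464 — total 6362
10–19: 7659 * 0.965 = 7391
20–29: 14282 * 0.977 = 13954
30–39: 10356 * 0.971 = 10056
40+: 4078 * 0.94 + 20102 * 0.307 = 3833 + 6171 = 10004
Population now: 0–9=6362, 10–19=7391, 20–29=13954, 30–39=10056, 40+=10004
— Period 3 —
Births: 13954 * 0.473 = 6600 ; 10056 * 0.359 = 3610 — total 10210
10–19: 6362 * 0.965 = 6139
20–29: 7391 * 0.977 = 7221
30–39: 13954 * 0.971 = 13549
40+: 10056 * 0.94 + 10004 * 0.307 = 9453 + 3071 = 12524
Population now: 0–9=10210, 10–19=6139, 20–29=7221, 30–39=13549, 40+=12524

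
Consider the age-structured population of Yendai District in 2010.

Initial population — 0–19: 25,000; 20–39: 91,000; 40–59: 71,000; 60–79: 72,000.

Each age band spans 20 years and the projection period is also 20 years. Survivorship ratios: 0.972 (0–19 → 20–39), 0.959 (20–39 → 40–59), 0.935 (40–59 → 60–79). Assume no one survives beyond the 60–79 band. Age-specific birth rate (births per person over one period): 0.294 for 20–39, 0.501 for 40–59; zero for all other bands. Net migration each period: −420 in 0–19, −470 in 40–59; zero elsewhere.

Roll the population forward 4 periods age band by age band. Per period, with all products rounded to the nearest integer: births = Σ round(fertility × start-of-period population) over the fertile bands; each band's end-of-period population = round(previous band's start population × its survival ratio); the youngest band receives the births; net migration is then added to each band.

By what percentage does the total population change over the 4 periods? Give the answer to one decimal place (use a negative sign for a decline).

-34.2

— Period 1 —
Births: 91000 * 0.294 = 26754 ; 71000 * 0.501 = 35571 — total 62325
20–39: 25000 * 0.972 = 24300
40–59: 91000 * 0.959 = 87269
60–79: 71000 * 0.935 = 66385
Net migration: 0–19 − 420 → 61905; 40–59 − 470 → 86799
End of period: [61905, 24300, 86799, 66385]
— Period 2 —
Births: 24300 * 0.294 = 7144 ; 86799 * 0.501 = 43486 — total 50630
20–39: 61905 * 0.972 = 60172
40–59: 24300 * 0.959 = 23304
60–79: 86799 * 0.935 = 81157
Net migration: 0–19 − 420 → 50210; 40–59 − 470 → 22834
End of period: [50210, 60172, 22834, 81157]
— Period 3 —
Births: 60172 * 0.294 = 17691 ; 22834 * 0.501 = 11440 — total 29131
20–39: 50210 * 0.972 = 48804
40–59: 60172 * 0.959 = 57705
60–79: 22834 * 0.935 = 21350
Net migration: 0–19 − 420 → 28711; 40–59 − 470 → 57235
End of period: [28711, 48804, 57235, 21350]
— Period 4 —
Births: 48804 * 0.294 = 14348 ; 57235 * 0.501 = 28675 — total 43023
20–39: 28711 * 0.972 = 27907
40–59: 48804 * 0.959 = 46803
60–79: 57235 * 0.935 = 53515
Net migration: 0–19 − 420 → 42603; 40–59 − 470 → 46333
End of period: [42603, 27907, 46333, 53515]
Total: 259000 → 170358; change = -88642; percentage change = -34.2%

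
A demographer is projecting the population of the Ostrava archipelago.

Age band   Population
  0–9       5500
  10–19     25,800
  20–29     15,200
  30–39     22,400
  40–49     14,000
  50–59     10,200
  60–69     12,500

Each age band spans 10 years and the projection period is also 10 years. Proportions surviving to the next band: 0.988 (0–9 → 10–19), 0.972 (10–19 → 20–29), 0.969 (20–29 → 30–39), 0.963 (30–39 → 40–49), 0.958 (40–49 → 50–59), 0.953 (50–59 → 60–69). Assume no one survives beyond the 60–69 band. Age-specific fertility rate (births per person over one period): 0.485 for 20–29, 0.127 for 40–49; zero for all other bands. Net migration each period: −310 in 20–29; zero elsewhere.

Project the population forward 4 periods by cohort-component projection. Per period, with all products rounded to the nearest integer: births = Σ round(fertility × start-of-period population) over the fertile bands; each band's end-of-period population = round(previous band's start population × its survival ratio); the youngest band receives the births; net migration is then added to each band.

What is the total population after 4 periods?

73008

After projecting period 1:
Births: 15200 × 0.485 = 7372 ; 14000 × 0.127 = 1778 → 9150
10–19: 5500 × 0.988 = 5434
20–29: 25800 × 0.972 = 25078
30–39: 15200 × 0.969 = 14729
40–49: 22400 × 0.963 = 21571
50–59: 14000 × 0.958 = 13412
60–69: 10200 × 0.953 = 9721
Net migration: 20–29 − 310 → 24768
End of period: [9150, 5434, 24768, 14729, 21571, 13412, 9721]
After projecting period 2:
Births: 24768 × 0.485 = 12012 ; 21571 × 0.127 = 2740 → 14752
10–19: 9150 × 0.988 = 9040
20–29: 5434 × 0.972 = 5282
30–39: 24768 × 0.969 = 24000
40–49: 14729 × 0.963 = 14184
50–59: 21571 × 0.958 = 20665
60–69: 13412 × 0.953 = 12782
Net migration: 20–29 − 310 → 4972
End of period: [14752, 9040, 4972, 24000, 14184, 20665, 12782]
After projecting period 3:
Births: 4972 × 0.485 = 2411 ; 14184 × 0.127 = 1801 → 4212
10–19: 14752 × 0.988 = 14575
20–29: 9040 × 0.972 = 8787
30–39: 4972 × 0.969 = 4818
40–49: 24000 × 0.963 = 23112
50–59: 14184 × 0.958 = 13588
60–69: 20665 × 0.953 = 19694
Net migration: 20–29 − 310 → 8477
End of period: [4212, 14575, 8477, 4818, 23112, 13588, 19694]
After projecting period 4:
Births: 8477 × 0.485 = 4111 ; 23112 × 0.127 = 2935 → 7046
10–19: 4212 × 0.988 = 4161
20–29: 14575 × 0.972 = 14167
30–39: 8477 × 0.969 = 8214
40–49: 4818 × 0.963 = 4640
50–59: 23112 × 0.958 = 22141
60–69: 13588 × 0.953 = 12949
Net migration: 20–29 − 310 → 13857
End of period: [7046, 4161, 13857, 8214, 4640, 22141, 12949]
Total after period 4: 7046 + 4161 + 13857 + 8214 + 4640 + 22141 + 12949 = 73008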